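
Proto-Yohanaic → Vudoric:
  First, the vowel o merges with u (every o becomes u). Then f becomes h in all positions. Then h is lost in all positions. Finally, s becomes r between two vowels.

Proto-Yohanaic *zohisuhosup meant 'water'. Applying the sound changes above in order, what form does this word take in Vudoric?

zuiruurup

Vudoric: *zohisuhosup
  zohisuhosup → zuhisuhusup   [vowel merger]
  zuhisuhusup (rule 2 does not apply)
  zuhisuhusup → zuisuusup   [h-loss]
  zuisuusup → zuiruurup   [rhotacism]
  giving Vudoric zuiruurup.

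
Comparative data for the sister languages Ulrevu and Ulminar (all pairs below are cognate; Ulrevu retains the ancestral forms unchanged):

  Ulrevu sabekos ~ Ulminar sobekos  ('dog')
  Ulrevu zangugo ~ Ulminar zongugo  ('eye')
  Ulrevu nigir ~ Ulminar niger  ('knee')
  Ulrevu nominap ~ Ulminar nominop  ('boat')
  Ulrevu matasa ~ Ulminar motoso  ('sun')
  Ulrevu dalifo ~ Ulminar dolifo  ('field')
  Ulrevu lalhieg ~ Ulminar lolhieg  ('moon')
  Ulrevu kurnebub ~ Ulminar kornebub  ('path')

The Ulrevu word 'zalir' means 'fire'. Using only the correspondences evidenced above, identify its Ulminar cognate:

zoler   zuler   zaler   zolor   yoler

matasa ~ motoso, dalifo ~ dolifo — Ulrevu a corresponds to Ulminar o after a consonant, before a consonant other than r, m, n, p, b, f, v.
nigir ~ niger — Ulrevu i corresponds to Ulminar e after a consonant, before r.
Applying these to Ulrevu 'zalir':
  zalir → zolir   (a→o after a consonant, before a consonant other than r, m, n, p, b, f, v)
  zolir → zoler   (i→e after a consonant, before r)
So the Ulminar cognate is 'zoler'.

zoler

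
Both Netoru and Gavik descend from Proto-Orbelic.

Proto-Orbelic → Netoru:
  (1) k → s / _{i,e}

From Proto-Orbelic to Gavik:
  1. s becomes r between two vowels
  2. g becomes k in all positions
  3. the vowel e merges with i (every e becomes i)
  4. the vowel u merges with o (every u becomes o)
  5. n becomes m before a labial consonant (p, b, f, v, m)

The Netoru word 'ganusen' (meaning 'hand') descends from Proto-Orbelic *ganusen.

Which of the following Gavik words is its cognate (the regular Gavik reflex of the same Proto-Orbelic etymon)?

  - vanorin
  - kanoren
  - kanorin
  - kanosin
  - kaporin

Gavik: start from *ganusen.
  rule 1 (rhotacism): ganusen → ganuren
  rule 2 (unconditioned shift): ganuren → kanuren
  rule 3 (vowel merger): kanuren → kanurin
  rule 4 (vowel merger): kanurin → kanorin
  rule 5: no change — kanorin
  ⇒ Gavik kanorin
The other candidates each miss or misapply at least one Gavik change.

kanorin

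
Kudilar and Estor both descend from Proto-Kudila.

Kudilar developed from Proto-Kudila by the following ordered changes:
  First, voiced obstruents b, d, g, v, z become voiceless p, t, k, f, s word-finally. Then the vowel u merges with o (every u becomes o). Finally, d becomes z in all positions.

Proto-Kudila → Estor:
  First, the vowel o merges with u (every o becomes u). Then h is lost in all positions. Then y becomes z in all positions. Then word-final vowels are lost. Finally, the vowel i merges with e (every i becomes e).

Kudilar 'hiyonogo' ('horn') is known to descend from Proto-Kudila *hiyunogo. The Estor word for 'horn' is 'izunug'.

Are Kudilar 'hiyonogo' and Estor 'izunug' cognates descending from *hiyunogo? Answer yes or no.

Derive the expected Estor reflex of *hiyunogo:
Estor: *hiyunogo > hiyunugu > iyunugu > izunugu > izunug > ezunug  (by vowel merger, h-loss, unconditioned shift, apocope, vowel merger)
The regular Estor reflex would be 'ezunug', but the attested form is 'izunug'. The correspondence is irregular, so they are not cognates (the Estor form has a different source).

no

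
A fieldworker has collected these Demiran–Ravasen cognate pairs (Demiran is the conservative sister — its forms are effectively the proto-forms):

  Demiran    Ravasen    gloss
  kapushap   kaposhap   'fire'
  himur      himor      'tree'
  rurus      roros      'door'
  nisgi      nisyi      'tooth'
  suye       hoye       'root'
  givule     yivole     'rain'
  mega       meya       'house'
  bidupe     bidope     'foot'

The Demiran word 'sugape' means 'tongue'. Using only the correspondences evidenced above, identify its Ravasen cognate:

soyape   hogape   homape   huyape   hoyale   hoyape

hoyape

suye ~ hoye — Demiran s corresponds to Ravasen h word-initially before a back vowel.
kapushap ~ kaposhap, rurus ~ roros — Demiran u corresponds to Ravasen o after a consonant, before a consonant other than r, m, n, p, b, f, v.
mega ~ meya — Demiran g corresponds to Ravasen y between vowels (before a back vowel).
Applying these to Demiran 'sugape':
  sugape → hugape   (s→h word-initially before a back vowel)
  hugape → hogape   (u→o after a consonant, before a consonant other than r, m, n, p, b, f, v)
  hogape → hoyape   (g→y between vowels (before a back vowel))
So the Ravasen cognate is 'hoyape'.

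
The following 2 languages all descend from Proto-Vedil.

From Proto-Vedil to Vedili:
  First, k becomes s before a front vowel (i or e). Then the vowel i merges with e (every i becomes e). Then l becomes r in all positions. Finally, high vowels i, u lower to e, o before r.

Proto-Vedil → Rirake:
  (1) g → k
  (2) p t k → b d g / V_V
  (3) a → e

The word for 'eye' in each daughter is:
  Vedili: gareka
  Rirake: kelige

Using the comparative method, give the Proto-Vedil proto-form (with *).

*galika

Position 2: Vedili has a, Rirake has e. Vedili preserves a here (none of its changes turn any other segment into a), so the proto-segment is *a.
Position 1: Vedili has g, Rirake has k. Vedili preserves g here (none of its changes turn any other segment into g), so the proto-segment is *g.
Position 3: Vedili has r, Rirake has l. Rirake preserves l here (none of its changes turn any other segment into l), so the proto-segment is *l.
Continuing position by position gives *galika; check it forward:
Vedili: start from *galika.
  rule 1: no change — galika
  rule 2 (vowel merger): galika → galeka
  rule 3 (unconditioned shift): galeka → gareka
  rule 4: no change — gareka
  ⇒ Vedili gareka
Rirake: *galika
  galika → kalika   [unconditioned shift]
  kalika → kaliga   [intervocalic voicing]
  kaliga → kelige   [vowel merger]
  giving Rirake kelige.
Only *galika yields all of Vedili gareka, Rirake kelige.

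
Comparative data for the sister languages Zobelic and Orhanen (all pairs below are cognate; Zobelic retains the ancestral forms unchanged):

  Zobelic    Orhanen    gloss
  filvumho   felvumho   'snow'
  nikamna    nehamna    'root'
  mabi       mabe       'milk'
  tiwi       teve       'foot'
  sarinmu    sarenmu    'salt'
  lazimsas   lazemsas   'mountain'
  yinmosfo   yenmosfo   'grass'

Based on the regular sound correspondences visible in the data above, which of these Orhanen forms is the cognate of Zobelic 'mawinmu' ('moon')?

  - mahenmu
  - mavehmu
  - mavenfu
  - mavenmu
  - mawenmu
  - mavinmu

mavenmu

tiwi ~ teve — Zobelic w corresponds to Orhanen v between vowels (before a front vowel).
sarinmu ~ sarenmu, yinmosfo ~ yenmosfo — Zobelic i corresponds to Orhanen e after a consonant, before a nasal.
Applying these to Zobelic 'mawinmu':
  mawinmu → mavinmu   (w→v between vowels (before a front vowel))
  mavinmu → mavenmu   (i→e after a consonant, before a nasal)
So the Orhanen cognate is 'mavenmu'.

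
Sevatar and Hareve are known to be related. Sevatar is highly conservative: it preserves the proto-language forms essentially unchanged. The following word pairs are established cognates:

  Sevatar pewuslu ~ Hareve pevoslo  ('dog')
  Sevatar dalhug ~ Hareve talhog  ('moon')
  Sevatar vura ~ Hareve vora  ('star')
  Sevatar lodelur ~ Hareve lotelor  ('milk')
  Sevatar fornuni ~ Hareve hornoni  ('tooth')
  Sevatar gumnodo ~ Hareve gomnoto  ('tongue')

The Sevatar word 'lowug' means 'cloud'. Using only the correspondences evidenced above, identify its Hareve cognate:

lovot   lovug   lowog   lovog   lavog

pewuslu ~ pevoslo — Sevatar w corresponds to Hareve v between vowels (before a back vowel).
pewuslu ~ pevoslo, dalhug ~ talhog — Sevatar u corresponds to Hareve o after a consonant, before a consonant other than r, m, n, p, b, f, v.
Applying these to Sevatar 'lowug':
  lowug → lovug   (w→v between vowels (before a back vowel))
  lovug → lovog   (u→o after a consonant, before a consonant other than r, m, n, p, b, f, v)
So the Hareve cognate is 'lovog'.

lovog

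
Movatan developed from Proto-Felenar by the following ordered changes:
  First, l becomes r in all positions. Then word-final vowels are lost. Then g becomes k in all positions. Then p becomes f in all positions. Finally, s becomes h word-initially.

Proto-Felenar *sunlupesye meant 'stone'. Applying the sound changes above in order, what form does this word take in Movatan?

Movatan: *sunlupesye > sunrupesye > sunrupesy > sunrufesy > hunrufesy  (by unconditioned shift, apocope, unconditioned shift, debuccalisation)

hunrufesy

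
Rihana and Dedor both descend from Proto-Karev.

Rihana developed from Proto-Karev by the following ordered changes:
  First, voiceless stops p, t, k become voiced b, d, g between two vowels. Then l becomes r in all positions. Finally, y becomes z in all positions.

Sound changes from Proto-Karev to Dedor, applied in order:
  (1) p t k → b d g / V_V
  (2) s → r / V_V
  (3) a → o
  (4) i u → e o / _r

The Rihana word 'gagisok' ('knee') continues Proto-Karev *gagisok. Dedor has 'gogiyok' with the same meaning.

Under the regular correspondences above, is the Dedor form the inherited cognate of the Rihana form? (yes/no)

Derive the expected Dedor reflex of *gagisok:
Dedor: *gagisok
  gagisok (rule 1 does not apply)
  gagisok → gagirok   [rhotacism]
  gagirok → gogirok   [vowel merger]
  gogirok → gogerok   [pre-rhotic lowering]
  giving Dedor gogerok.
The regular Dedor reflex would be 'gogerok', but the attested form is 'gogiyok'. The correspondence is irregular, so they are not cognates (the Dedor form has a different source).

no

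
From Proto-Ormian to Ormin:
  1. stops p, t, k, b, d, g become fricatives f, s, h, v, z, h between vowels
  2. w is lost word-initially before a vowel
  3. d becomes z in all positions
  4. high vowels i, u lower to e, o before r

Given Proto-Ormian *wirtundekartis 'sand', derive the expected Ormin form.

ertunzehartis

Ormin: *wirtundekartis
  wirtundekartis → wirtundehartis   [intervocalic lenition]
  wirtundehartis → irtundehartis   [glide loss]
  irtundehartis → irtunzehartis   [unconditioned shift]
  irtunzehartis → ertunzehartis   [pre-rhotic lowering]
  giving Ormin ertunzehartis.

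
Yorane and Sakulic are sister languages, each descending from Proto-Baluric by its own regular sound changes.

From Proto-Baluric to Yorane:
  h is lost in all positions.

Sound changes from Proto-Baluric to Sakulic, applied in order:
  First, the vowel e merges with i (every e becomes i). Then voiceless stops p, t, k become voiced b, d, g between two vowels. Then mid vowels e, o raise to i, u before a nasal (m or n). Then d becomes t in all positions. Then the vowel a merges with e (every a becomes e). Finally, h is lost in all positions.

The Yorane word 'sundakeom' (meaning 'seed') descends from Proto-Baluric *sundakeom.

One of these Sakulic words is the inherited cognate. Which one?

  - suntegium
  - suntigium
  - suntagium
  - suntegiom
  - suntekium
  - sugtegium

suntegium

Sakulic: *sundakeom
  sundakeom → sundakiom   [vowel merger]
  sundakiom → sundagiom   [intervocalic voicing]
  sundagiom → sundagium   [pre-nasal raising]
  sundagium → suntagium   [unconditioned shift]
  suntagium → suntegium   [vowel merger]
  suntegium (rule 6 does not apply)
  giving Sakulic suntegium.
The other candidates each miss or misapply at least one Sakulic change.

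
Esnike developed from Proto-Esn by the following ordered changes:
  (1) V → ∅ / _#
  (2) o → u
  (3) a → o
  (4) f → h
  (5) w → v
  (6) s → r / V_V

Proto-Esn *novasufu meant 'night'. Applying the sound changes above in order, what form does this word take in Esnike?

nuvoruh

Esnike: *novasufu > novasuf > nuvasuf > nuvosuf > nuvosuh > nuvoruh  (by apocope, vowel merger, vowel merger, unconditioned shift, rhotacism)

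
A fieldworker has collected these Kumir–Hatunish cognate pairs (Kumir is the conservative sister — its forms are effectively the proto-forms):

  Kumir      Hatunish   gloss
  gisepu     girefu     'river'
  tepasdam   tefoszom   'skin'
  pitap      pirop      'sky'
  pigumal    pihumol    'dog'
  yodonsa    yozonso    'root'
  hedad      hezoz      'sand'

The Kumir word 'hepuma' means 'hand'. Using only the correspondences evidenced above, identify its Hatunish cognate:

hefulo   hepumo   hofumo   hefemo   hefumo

gisepu ~ girefu — Kumir p corresponds to Hatunish f between vowels (before a back vowel).
yodonsa ~ yozonso — Kumir a corresponds to Hatunish o word-finally.
Applying these to Kumir 'hepuma':
  hepuma → hefuma   (p→f between vowels (before a back vowel))
  hefuma → hefumo   (a→o word-finally)
So the Hatunish cognate is 'hefumo'.

hefumo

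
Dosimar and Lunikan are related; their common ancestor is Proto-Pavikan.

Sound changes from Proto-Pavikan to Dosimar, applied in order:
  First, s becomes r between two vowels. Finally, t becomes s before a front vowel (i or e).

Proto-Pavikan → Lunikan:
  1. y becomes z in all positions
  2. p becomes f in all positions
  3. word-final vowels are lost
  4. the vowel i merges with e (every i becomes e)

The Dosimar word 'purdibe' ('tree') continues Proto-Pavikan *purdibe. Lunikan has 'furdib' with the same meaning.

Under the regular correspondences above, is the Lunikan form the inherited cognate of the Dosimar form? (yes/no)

Derive the expected Lunikan reflex of *purdibe:
Lunikan: *purdibe > furdibe > furdib > furdeb  (by unconditioned shift, apocope, vowel merger)
The regular Lunikan reflex would be 'furdeb', but the attested form is 'furdib'. The correspondence is irregular, so they are not cognates (the Lunikan form has a different source).

no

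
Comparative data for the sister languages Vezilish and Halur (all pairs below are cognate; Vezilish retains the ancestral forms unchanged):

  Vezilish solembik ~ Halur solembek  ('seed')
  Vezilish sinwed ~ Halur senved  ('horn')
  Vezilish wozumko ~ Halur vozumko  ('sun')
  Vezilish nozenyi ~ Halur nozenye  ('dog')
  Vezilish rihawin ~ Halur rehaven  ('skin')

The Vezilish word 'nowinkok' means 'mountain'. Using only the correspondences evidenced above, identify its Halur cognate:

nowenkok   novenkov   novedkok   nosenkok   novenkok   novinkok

rihawin ~ rehaven — Vezilish w corresponds to Halur v between vowels (before a front vowel).
sinwed ~ senved, rihawin ~ rehaven — Vezilish i corresponds to Halur e after a consonant, before a nasal.
Applying these to Vezilish 'nowinkok':
  nowinkok → novinkok   (w→v between vowels (before a front vowel))
  novinkok → novenkok   (i→e after a consonant, before a nasal)
So the Halur cognate is 'novenkok'.

novenkok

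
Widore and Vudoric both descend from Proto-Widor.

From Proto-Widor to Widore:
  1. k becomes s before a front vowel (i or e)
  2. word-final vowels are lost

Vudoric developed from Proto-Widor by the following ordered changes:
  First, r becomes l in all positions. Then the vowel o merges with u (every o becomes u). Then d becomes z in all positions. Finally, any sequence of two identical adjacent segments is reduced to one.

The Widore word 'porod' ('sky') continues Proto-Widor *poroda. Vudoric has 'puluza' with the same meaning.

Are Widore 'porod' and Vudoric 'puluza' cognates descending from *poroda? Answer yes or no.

yes

Derive the expected Vudoric reflex of *poroda:
Vudoric: *poroda > poloda > puluda > puluza  (by unconditioned shift, vowel merger, unconditioned shift)
Vudoric 'puluza' matches the regular reflex exactly, so the pair is cognate.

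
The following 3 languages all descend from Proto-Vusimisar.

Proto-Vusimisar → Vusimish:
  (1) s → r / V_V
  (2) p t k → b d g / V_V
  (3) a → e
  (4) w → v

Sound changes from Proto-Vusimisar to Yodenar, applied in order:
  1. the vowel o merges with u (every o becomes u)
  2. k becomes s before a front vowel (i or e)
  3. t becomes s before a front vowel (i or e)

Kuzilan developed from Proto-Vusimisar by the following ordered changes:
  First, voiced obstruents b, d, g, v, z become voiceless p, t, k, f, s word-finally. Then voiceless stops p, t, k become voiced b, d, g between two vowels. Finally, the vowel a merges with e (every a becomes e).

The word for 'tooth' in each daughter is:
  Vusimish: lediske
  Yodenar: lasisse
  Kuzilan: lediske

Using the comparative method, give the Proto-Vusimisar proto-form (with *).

*latiske

Position 6: Vusimish has k, Yodenar has s, Kuzilan has k. Vusimish preserves k here (none of its changes turn any other segment into k), so the proto-segment is *k.
Position 2: Vusimish has e, Yodenar has a, Kuzilan has e. Yodenar preserves a here (none of its changes turn any other segment into a), so the proto-segment is *a.
Position 3: Vusimish has d, Yodenar has s, Kuzilan has d. Taking the neighbouring segments as reconstructed: Vusimish d could go back to *t or *d; Yodenar s could go back to *t or *k or *s; Kuzilan d could go back to *t or *d — the one source consistent with every daughter is *t.
This points to *latiske. Verify forward in each daughter:
Vusimish: *latiske
  latiske (rule 1 does not apply)
  latiske → ladiske   [intervocalic voicing]
  ladiske → lediske   [vowel merger]
  lediske (rule 4 does not apply)
  giving Vusimish lediske.
Yodenar: start from *latiske.
  rule 1: no change — latiske
  rule 2 (palatalisation): latiske → latisse
  rule 3 (palatalisation): latisse → lasisse
  ⇒ Yodenar lasisse
Kuzilan: *latiske
  latiske (rule 1 does not apply)
  latiske → ladiske   [intervocalic voicing]
  ladiske → lediske   [vowel merger]
  giving Kuzilan lediske.
No other proto-form is consistent with every reflex, so the reconstruction is *latiske.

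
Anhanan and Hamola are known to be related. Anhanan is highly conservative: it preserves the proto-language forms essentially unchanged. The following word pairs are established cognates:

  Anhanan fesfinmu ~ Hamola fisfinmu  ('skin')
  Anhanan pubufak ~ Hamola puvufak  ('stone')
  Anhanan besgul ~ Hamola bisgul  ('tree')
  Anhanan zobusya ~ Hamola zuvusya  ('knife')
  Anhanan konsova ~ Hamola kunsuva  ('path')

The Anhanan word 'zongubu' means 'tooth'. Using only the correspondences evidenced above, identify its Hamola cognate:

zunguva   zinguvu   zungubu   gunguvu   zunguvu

zunguvu

konsova ~ kunsuva — Anhanan o corresponds to Hamola u after a consonant, before a nasal.
pubufak ~ puvufak, zobusya ~ zuvusya — Anhanan b corresponds to Hamola v between vowels (before a back vowel).
Applying these to Anhanan 'zongubu':
  zongubu → zungubu   (o→u after a consonant, before a nasal)
  zungubu → zunguvu   (b→v between vowels (before a back vowel))
So the Hamola cognate is 'zunguvu'.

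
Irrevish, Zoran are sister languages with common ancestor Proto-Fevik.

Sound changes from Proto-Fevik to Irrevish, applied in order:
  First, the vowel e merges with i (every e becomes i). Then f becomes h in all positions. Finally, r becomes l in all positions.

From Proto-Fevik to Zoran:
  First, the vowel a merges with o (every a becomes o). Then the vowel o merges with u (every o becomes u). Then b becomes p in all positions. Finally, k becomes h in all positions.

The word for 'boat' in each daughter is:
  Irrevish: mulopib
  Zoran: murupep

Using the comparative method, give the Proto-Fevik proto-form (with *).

Position 3: Irrevish has l, Zoran has r. Zoran preserves r here (none of its changes turn any other segment into r), so the proto-segment is *r.
Position 7: Irrevish has b, Zoran has p. Irrevish preserves b here (none of its changes turn any other segment into b), so the proto-segment is *b.
Position 4: Irrevish has o, Zoran has u. Irrevish preserves o here (none of its changes turn any other segment into o), so the proto-segment is *o.
Continuing position by position gives *muropeb; check it forward:
Irrevish: start from *muropeb.
  rule 1 (vowel merger): muropeb → muropib
  rule 2: no change — muropib
  rule 3 (unconditioned shift): muropib → mulopib
  ⇒ Irrevish mulopib
Zoran: *muropeb > murupeb > murupep  (by vowel merger, unconditioned shift)
Only *muropeb yields all of Irrevish mulopib, Zoran murupep.

*muropeb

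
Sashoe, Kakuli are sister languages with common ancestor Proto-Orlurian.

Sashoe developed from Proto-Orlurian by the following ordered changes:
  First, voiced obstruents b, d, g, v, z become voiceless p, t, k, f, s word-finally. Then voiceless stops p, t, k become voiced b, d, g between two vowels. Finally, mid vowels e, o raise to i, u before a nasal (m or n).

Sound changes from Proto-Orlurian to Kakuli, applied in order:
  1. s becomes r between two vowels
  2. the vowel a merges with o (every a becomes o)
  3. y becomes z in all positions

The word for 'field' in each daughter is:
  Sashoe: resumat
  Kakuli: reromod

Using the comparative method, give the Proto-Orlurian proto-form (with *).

Position 6: Sashoe has a, Kakuli has o. Sashoe preserves a here (none of its changes turn any other segment into a), so the proto-segment is *a.
Position 7: Sashoe has t, Kakuli has d. Kakuli preserves d here (none of its changes turn any other segment into d), so the proto-segment is *d.
Position 3: Sashoe has s, Kakuli has r. Taking the neighbouring segments as reconstructed: Sashoe s can only go back to *s; Kakuli r could go back to *s or *r — the one source consistent with every daughter is *s.
Verify the candidate proto-form against each daughter:
Sashoe: start from *resomad.
  rule 1 (final devoicing): resomad → resomat
  rule 2: no change — resomat
  rule 3 (pre-nasal raising): resomat → resumat
  ⇒ Sashoe resumat
Kakuli: start from *resomad.
  rule 1 (rhotacism): resomad → reromad
  rule 2 (vowel merger): reromad → reromod
  rule 3: no change — reromod
  ⇒ Kakuli reromod
No other proto-form is consistent with every reflex, so the reconstruction is *resomad.

*resomad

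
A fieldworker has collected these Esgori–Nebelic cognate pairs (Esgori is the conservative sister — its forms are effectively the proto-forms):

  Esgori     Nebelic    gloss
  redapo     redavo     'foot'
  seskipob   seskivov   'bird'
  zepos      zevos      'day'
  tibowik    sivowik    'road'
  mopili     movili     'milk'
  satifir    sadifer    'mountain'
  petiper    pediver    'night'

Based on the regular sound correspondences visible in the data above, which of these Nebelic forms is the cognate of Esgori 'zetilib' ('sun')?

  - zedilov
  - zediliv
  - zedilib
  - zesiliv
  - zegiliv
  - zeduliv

satifir ~ sadifer, petiper ~ pediver — Esgori t corresponds to Nebelic d between vowels (before a front vowel).
seskipob ~ seskivov — Esgori b corresponds to Nebelic v word-finally.
Applying these to Esgori 'zetilib':
  zetilib → zedilib   (t→d between vowels (before a front vowel))
  zedilib → zediliv   (b→v word-finally)
So the Nebelic cognate is 'zediliv'.

zediliv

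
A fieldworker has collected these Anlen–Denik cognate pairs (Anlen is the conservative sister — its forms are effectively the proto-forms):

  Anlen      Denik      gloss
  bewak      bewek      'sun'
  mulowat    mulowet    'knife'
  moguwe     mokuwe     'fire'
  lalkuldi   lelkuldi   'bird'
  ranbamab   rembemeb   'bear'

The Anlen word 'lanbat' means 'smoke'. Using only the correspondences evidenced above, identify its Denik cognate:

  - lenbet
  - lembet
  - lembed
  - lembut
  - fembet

ranbamab ~ rembemeb — Anlen a corresponds to Denik e after a consonant, before a nasal.
ranbamab ~ rembemeb — Anlen n corresponds to Denik m after a vowel, before a labial obstruent.
bewak ~ bewek, mulowat ~ mulowet — Anlen a corresponds to Denik e after a consonant, before a consonant other than r, m, n, p, b, f, v.
Applying these to Anlen 'lanbat':
  lanbat → lenbat   (a→e after a consonant, before a nasal)
  lenbat → lembat   (n→m after a vowel, before a labial obstruent)
  lembat → lembet   (a→e after a consonant, before a consonant other than r, m, n, p, b, f, v)
So the Denik cognate is 'lembet'.

lembet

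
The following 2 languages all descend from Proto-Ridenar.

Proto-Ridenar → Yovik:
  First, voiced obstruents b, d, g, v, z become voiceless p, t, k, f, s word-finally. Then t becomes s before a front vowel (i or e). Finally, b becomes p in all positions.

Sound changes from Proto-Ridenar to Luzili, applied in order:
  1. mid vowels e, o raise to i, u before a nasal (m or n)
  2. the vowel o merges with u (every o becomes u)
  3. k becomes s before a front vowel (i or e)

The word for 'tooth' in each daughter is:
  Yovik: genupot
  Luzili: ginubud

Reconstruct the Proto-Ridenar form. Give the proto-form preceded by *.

*genubod

Position 5: Yovik has p, Luzili has b. Luzili preserves b here (none of its changes turn any other segment into b), so the proto-segment is *b.
Position 6: Yovik has o, Luzili has u. Yovik preserves o here (none of its changes turn any other segment into o), so the proto-segment is *o.
This points to *genubod. Verify forward in each daughter:
Yovik: *genubod > genubot > genupot  (by final devoicing, unconditioned shift)
Luzili: *genubod
  genubod → ginubod   [pre-nasal raising]
  ginubod → ginubud   [vowel merger]
  ginubud (rule 3 does not apply)
  giving Luzili ginubud.
*genubod is the unique common source.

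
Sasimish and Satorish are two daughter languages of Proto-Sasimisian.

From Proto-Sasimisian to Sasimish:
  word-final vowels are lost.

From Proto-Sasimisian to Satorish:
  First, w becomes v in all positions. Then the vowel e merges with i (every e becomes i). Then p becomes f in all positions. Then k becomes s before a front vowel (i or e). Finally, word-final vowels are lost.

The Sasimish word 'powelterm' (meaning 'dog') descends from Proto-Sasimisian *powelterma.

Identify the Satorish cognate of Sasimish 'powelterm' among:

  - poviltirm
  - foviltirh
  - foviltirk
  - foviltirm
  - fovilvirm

foviltirm

Satorish: *powelterma > povelterma > poviltirma > foviltirma > foviltirm  (by unconditioned shift, vowel merger, unconditioned shift, apocope)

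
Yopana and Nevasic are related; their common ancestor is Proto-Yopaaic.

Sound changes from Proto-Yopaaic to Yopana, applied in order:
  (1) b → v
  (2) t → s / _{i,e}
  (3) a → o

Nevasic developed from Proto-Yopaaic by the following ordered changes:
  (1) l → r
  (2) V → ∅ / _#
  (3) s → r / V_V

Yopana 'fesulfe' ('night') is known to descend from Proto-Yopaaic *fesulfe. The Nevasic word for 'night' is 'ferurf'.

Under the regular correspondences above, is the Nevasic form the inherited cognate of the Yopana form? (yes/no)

Derive the expected Nevasic reflex of *fesulfe:
Nevasic: *fesulfe
  fesulfe → fesurfe   [unconditioned shift]
  fesurfe → fesurf   [apocope]
  fesurf → ferurf   [rhotacism]
  giving Nevasic ferurf.
Nevasic 'ferurf' matches the regular reflex exactly, so the pair is cognate.

yes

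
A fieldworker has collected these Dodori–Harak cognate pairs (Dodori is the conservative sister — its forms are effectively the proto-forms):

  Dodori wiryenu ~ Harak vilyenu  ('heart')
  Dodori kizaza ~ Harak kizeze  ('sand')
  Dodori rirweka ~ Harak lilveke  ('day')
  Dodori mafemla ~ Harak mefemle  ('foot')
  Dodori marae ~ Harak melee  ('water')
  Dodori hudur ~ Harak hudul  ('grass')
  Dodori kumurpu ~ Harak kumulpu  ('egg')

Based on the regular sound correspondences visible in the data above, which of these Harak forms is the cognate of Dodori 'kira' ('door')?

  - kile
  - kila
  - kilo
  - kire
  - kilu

kile

marae ~ melee — Dodori r corresponds to Harak l between vowels (before a back vowel).
kizaza ~ kizeze, rirweka ~ lilveke — Dodori a corresponds to Harak e word-finally.
Applying these to Dodori 'kira':
  kira → kila   (r→l between vowels (before a back vowel))
  kila → kile   (a→e word-finally)
So the Harak cognate is 'kile'.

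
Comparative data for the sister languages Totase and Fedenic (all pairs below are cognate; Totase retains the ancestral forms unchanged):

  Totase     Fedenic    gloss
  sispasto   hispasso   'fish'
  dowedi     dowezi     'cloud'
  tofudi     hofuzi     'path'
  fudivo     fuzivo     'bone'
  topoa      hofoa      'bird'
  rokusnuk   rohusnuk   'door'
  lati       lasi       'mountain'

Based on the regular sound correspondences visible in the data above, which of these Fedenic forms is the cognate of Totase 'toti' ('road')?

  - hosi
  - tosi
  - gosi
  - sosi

hosi

tofudi ~ hofuzi, topoa ~ hofoa — Totase t corresponds to Fedenic h word-initially before a back vowel.
lati ~ lasi — Totase t corresponds to Fedenic s between vowels (before a front vowel).
Applying these to Totase 'toti':
  toti → hoti   (t→h word-initially before a back vowel)
  hoti → hosi   (t→s between vowels (before a front vowel))
So the Fedenic cognate is 'hosi'.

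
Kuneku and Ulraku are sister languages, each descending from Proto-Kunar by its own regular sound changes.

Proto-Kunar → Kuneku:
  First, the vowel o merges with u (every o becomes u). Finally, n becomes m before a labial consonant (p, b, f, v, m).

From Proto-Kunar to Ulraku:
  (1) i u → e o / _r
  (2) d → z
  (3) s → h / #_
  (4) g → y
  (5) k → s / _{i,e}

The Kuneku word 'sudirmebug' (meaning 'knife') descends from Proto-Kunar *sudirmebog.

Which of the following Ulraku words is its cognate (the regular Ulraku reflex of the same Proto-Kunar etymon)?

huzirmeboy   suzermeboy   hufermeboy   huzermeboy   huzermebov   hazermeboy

huzermeboy

Ulraku: *sudirmebog
  sudirmebog → sudermebog   [pre-rhotic lowering]
  sudermebog → suzermebog   [unconditioned shift]
  suzermebog → huzermebog   [debuccalisation]
  huzermebog → huzermeboy   [unconditioned shift]
  huzermeboy (rule 5 does not apply)
  giving Ulraku huzermeboy.
The other candidates each miss or misapply at least one Ulraku change.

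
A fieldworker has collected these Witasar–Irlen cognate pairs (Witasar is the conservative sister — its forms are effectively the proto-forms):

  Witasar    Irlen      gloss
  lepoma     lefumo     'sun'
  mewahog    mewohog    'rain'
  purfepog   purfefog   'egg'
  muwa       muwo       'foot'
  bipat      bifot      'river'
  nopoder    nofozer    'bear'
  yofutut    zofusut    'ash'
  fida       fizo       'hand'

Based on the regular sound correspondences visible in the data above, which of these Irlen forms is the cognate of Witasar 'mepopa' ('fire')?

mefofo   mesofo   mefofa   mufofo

lepoma ~ lefumo, purfepog ~ purfefog — Witasar p corresponds to Irlen f between vowels (before a back vowel).
bipat ~ bifot — Witasar p corresponds to Irlen f between vowels (before a back vowel).
lepoma ~ lefumo, muwa ~ muwo — Witasar a corresponds to Irlen o word-finally.
Applying these to Witasar 'mepopa':
  mepopa → mefopa   (p→f between vowels (before a back vowel))
  mefopa → mefofa   (p→f between vowels (before a back vowel))
  mefofa → mefofo   (a→o word-finally)
So the Irlen cognate is 'mefofo'.

mefofo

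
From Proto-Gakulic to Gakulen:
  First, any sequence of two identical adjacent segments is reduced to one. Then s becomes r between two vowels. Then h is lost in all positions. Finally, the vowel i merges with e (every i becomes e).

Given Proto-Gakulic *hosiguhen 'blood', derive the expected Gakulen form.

oreguen

Gakulen: *hosiguhen > horiguhen > origuen > oreguen  (by rhotacism, h-loss, vowel merger)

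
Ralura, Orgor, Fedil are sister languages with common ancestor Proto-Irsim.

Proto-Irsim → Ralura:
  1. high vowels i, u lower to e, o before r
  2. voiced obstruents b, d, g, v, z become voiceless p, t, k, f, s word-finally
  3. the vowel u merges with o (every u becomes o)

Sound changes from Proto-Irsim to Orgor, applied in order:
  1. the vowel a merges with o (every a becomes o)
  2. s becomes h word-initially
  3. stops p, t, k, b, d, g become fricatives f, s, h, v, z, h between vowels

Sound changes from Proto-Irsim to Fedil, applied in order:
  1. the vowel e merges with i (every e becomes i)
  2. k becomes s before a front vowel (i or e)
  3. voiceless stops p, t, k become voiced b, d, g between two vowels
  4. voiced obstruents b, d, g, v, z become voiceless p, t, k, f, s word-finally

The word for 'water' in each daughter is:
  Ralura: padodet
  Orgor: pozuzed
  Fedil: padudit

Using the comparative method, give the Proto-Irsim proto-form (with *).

*paduded

Position 6: Ralura has e, Orgor has e, Fedil has i. Orgor preserves e here (none of its changes turn any other segment into e), so the proto-segment is *e.
Position 3: Ralura has d, Orgor has z, Fedil has d. Ralura preserves d here (none of its changes turn any other segment into d), so the proto-segment is *d.
Continuing position by position gives *paduded; check it forward:
Ralura: *paduded > padudet > padodet  (by final devoicing, vowel merger)
Orgor: *paduded > poduded > pozuzed  (by vowel merger, intervocalic lenition)
Fedil: *paduded
  paduded → padudid   [vowel merger]
  padudid (rule 2 does not apply)
  padudid (rule 3 does not apply)
  padudid → padudit   [final devoicing]
  giving Fedil padudit.
*paduded is the unique common source.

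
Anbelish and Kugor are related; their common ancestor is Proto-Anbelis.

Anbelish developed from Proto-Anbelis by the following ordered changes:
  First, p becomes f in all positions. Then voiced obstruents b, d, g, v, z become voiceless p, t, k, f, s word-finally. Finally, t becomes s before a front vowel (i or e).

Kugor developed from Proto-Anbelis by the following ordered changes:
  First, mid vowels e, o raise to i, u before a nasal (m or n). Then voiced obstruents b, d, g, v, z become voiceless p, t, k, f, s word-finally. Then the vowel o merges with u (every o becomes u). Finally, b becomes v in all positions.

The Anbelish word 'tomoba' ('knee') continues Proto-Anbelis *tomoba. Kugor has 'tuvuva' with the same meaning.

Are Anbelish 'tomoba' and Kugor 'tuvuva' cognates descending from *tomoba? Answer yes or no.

Derive the expected Kugor reflex of *tomoba:
Kugor: start from *tomoba.
  rule 1 (pre-nasal raising): tomoba → tumoba
  rule 2: no change — tumoba
  rule 3 (vowel merger): tumoba → tumuba
  rule 4 (unconditioned shift): tumuba → tumuva
  ⇒ Kugor tumuva
The regular Kugor reflex would be 'tumuva', but the attested form is 'tuvuva'. The correspondence is irregular, so they are not cognates (the Kugor form has a different source).

no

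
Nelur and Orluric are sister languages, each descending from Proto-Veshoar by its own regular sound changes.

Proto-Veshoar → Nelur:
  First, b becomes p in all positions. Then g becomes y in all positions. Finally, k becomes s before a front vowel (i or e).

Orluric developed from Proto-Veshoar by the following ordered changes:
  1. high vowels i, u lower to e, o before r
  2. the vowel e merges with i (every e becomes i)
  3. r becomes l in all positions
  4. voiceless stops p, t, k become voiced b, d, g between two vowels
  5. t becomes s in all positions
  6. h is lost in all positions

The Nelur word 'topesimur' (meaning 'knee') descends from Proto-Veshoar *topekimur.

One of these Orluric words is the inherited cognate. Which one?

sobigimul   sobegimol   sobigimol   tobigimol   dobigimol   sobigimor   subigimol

Orluric: *topekimur > topekimor > topikimor > topikimol > tobigimol > sobigimol  (by pre-rhotic lowering, vowel merger, unconditioned shift, intervocalic voicing, unconditioned shift)
The other candidates each miss or misapply at least one Orluric change.

sobigimol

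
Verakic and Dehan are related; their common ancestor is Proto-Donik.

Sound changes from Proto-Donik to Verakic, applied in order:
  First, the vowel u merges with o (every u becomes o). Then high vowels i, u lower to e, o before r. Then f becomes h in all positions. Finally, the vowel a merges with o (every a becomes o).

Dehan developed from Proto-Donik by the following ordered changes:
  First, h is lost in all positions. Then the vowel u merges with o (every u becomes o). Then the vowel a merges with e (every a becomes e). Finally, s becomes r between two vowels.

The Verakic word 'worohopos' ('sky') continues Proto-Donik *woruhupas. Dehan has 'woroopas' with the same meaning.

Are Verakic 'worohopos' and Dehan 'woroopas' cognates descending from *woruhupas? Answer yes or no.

no

Derive the expected Dehan reflex of *woruhupas:
Dehan: start from *woruhupas.
  rule 1 (h-loss): woruhupas → woruupas
  rule 2 (vowel merger): woruupas → woroopas
  rule 3 (vowel merger): woroopas → woroopes
  rule 4: no change — woroopes
  ⇒ Dehan woroopes
The regular Dehan reflex would be 'woroopes', but the attested form is 'woroopas'. The correspondence is irregular, so they are not cognates (the Dehan form has a different source).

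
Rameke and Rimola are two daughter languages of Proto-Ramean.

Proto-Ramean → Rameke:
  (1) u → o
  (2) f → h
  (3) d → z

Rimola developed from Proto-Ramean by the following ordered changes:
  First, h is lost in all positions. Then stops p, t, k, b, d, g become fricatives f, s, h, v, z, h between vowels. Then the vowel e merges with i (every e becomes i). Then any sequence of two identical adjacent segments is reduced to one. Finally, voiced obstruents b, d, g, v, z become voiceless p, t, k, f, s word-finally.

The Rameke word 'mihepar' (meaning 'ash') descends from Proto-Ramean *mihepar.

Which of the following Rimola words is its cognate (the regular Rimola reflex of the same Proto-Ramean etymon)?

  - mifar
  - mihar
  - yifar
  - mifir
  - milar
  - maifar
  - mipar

Rimola: *mihepar > miepar > miefar > miifar > mifar  (by h-loss, intervocalic lenition, vowel merger, degemination)

mifar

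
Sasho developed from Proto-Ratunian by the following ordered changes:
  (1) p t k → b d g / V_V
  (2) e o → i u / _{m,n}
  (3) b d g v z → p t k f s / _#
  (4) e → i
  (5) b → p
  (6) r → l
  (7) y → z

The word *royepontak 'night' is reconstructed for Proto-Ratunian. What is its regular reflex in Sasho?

Sasho: *royepontak
  royepontak → royebontak   [intervocalic voicing]
  royebontak → royebuntak   [pre-nasal raising]
  royebuntak (rule 3 does not apply)
  royebuntak → royibuntak   [vowel merger]
  royibuntak → royipuntak   [unconditioned shift]
  royipuntak → loyipuntak   [unconditioned shift]
  loyipuntak → lozipuntak   [unconditioned shift]
  giving Sasho lozipuntak.

lozipuntak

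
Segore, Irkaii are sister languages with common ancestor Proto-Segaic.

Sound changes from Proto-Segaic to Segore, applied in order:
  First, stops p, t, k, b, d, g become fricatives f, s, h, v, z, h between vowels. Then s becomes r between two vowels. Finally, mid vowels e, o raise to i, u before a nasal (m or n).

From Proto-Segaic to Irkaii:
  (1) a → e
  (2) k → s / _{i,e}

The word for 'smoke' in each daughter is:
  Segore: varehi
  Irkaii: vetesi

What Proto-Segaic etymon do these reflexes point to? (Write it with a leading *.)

*vateki

Position 2: Segore has a, Irkaii has e. Segore preserves a here (none of its changes turn any other segment into a), so the proto-segment is *a.
Position 3: Segore has r, Irkaii has t. Irkaii preserves t here (none of its changes turn any other segment into t), so the proto-segment is *t.
Position 5: Segore has h, Irkaii has s. Taking the neighbouring segments as reconstructed: Segore h could go back to *k or *g or *h; Irkaii s could go back to *k or *s — the one source consistent with every daughter is *k.
Verify the candidate proto-form against each daughter:
Segore: *vateki
  vateki → vasehi   [intervocalic lenition]
  vasehi → varehi   [rhotacism]
  varehi (rule 3 does not apply)
  giving Segore varehi.
Irkaii: start from *vateki.
  rule 1 (vowel merger): vateki → veteki
  rule 2 (palatalisation): veteki → vetesi
  ⇒ Irkaii vetesi
No other proto-form is consistent with every reflex, so the reconstruction is *vateki.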